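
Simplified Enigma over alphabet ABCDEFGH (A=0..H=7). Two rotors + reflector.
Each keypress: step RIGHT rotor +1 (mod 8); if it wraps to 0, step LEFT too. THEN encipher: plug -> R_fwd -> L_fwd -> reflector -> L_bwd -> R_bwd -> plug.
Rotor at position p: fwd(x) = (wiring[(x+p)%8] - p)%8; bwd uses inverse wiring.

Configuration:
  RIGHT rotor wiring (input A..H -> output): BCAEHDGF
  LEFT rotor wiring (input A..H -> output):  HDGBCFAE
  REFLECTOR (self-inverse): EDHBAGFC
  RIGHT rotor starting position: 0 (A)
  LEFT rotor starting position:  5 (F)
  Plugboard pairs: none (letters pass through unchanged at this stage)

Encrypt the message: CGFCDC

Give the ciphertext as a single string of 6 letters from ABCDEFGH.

Answer: EECAGE

Derivation:
Char 1 ('C'): step: R->1, L=5; C->plug->C->R->D->L->C->refl->H->L'->C->R'->E->plug->E
Char 2 ('G'): step: R->2, L=5; G->plug->G->R->H->L->F->refl->G->L'->E->R'->E->plug->E
Char 3 ('F'): step: R->3, L=5; F->plug->F->R->G->L->E->refl->A->L'->A->R'->C->plug->C
Char 4 ('C'): step: R->4, L=5; C->plug->C->R->C->L->H->refl->C->L'->D->R'->A->plug->A
Char 5 ('D'): step: R->5, L=5; D->plug->D->R->E->L->G->refl->F->L'->H->R'->G->plug->G
Char 6 ('C'): step: R->6, L=5; C->plug->C->R->D->L->C->refl->H->L'->C->R'->E->plug->E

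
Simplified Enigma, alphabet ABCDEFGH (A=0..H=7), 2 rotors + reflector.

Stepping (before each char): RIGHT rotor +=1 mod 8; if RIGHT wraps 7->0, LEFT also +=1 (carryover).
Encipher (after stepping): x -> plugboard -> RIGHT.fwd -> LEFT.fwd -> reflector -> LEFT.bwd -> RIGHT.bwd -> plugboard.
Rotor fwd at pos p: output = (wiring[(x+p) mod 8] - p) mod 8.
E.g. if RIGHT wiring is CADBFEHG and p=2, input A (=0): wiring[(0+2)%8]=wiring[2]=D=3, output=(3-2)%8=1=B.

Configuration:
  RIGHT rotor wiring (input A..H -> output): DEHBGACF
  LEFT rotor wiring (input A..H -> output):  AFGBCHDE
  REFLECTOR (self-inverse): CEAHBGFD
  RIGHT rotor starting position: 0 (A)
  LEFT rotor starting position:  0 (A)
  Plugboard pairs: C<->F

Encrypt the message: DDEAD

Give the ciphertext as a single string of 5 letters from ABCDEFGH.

Char 1 ('D'): step: R->1, L=0; D->plug->D->R->F->L->H->refl->D->L'->G->R'->B->plug->B
Char 2 ('D'): step: R->2, L=0; D->plug->D->R->G->L->D->refl->H->L'->F->R'->A->plug->A
Char 3 ('E'): step: R->3, L=0; E->plug->E->R->C->L->G->refl->F->L'->B->R'->G->plug->G
Char 4 ('A'): step: R->4, L=0; A->plug->A->R->C->L->G->refl->F->L'->B->R'->D->plug->D
Char 5 ('D'): step: R->5, L=0; D->plug->D->R->G->L->D->refl->H->L'->F->R'->B->plug->B

Answer: BAGDB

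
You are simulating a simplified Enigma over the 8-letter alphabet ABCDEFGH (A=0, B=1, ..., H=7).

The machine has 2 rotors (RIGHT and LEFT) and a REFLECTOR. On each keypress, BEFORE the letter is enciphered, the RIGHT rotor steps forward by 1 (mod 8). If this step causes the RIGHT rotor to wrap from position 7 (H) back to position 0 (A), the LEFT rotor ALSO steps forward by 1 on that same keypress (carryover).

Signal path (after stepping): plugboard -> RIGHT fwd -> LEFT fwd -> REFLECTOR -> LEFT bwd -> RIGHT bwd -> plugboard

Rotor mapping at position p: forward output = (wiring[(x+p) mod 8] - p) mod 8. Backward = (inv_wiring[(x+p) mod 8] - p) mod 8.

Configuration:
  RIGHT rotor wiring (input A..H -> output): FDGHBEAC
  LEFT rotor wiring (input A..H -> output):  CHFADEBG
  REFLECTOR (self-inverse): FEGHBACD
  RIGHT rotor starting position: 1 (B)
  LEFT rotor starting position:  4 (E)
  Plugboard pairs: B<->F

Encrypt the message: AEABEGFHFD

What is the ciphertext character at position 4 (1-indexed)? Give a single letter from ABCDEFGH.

Char 1 ('A'): step: R->2, L=4; A->plug->A->R->E->L->G->refl->C->L'->D->R'->G->plug->G
Char 2 ('E'): step: R->3, L=4; E->plug->E->R->H->L->E->refl->B->L'->G->R'->B->plug->F
Char 3 ('A'): step: R->4, L=4; A->plug->A->R->F->L->D->refl->H->L'->A->R'->B->plug->F
Char 4 ('B'): step: R->5, L=4; B->plug->F->R->B->L->A->refl->F->L'->C->R'->G->plug->G

G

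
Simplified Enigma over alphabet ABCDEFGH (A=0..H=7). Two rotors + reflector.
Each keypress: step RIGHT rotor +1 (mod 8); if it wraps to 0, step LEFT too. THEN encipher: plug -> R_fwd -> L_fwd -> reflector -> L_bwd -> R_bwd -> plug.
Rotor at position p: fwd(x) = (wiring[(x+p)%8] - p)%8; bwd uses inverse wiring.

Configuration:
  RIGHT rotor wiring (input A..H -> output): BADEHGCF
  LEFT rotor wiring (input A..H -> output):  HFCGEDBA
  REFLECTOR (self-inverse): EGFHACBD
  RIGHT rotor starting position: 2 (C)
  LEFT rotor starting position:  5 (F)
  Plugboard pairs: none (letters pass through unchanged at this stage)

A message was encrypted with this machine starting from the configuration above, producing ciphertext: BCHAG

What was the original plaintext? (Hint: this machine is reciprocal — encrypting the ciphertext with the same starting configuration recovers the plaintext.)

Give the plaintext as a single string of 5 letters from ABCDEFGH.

Char 1 ('B'): step: R->3, L=5; B->plug->B->R->E->L->A->refl->E->L'->B->R'->A->plug->A
Char 2 ('C'): step: R->4, L=5; C->plug->C->R->G->L->B->refl->G->L'->A->R'->H->plug->H
Char 3 ('H'): step: R->5, L=5; H->plug->H->R->C->L->D->refl->H->L'->H->R'->G->plug->G
Char 4 ('A'): step: R->6, L=5; A->plug->A->R->E->L->A->refl->E->L'->B->R'->G->plug->G
Char 5 ('G'): step: R->7, L=5; G->plug->G->R->H->L->H->refl->D->L'->C->R'->B->plug->B

Answer: AHGGB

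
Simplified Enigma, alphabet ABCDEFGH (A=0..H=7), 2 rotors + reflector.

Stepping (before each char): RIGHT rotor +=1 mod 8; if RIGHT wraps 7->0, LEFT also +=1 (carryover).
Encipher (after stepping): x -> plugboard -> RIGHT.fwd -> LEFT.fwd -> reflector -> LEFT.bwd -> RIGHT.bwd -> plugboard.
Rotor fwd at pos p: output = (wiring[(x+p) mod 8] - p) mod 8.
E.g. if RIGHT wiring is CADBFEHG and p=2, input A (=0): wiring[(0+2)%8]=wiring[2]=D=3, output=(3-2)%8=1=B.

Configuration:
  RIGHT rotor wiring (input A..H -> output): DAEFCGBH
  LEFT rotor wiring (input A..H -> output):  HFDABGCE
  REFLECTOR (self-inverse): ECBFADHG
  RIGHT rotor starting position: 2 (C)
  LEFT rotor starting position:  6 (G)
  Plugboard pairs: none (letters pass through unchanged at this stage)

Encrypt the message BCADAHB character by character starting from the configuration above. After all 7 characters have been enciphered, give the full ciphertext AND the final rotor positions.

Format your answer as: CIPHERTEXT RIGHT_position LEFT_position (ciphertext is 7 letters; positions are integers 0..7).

Char 1 ('B'): step: R->3, L=6; B->plug->B->R->H->L->A->refl->E->L'->A->R'->F->plug->F
Char 2 ('C'): step: R->4, L=6; C->plug->C->R->F->L->C->refl->B->L'->C->R'->B->plug->B
Char 3 ('A'): step: R->5, L=6; A->plug->A->R->B->L->G->refl->H->L'->D->R'->E->plug->E
Char 4 ('D'): step: R->6, L=6; D->plug->D->R->C->L->B->refl->C->L'->F->R'->C->plug->C
Char 5 ('A'): step: R->7, L=6; A->plug->A->R->A->L->E->refl->A->L'->H->R'->G->plug->G
Char 6 ('H'): step: R->0, L->7 (L advanced); H->plug->H->R->H->L->D->refl->F->L'->A->R'->B->plug->B
Char 7 ('B'): step: R->1, L=7; B->plug->B->R->D->L->E->refl->A->L'->B->R'->D->plug->D
Final: ciphertext=FBECGBD, RIGHT=1, LEFT=7

Answer: FBECGBD 1 7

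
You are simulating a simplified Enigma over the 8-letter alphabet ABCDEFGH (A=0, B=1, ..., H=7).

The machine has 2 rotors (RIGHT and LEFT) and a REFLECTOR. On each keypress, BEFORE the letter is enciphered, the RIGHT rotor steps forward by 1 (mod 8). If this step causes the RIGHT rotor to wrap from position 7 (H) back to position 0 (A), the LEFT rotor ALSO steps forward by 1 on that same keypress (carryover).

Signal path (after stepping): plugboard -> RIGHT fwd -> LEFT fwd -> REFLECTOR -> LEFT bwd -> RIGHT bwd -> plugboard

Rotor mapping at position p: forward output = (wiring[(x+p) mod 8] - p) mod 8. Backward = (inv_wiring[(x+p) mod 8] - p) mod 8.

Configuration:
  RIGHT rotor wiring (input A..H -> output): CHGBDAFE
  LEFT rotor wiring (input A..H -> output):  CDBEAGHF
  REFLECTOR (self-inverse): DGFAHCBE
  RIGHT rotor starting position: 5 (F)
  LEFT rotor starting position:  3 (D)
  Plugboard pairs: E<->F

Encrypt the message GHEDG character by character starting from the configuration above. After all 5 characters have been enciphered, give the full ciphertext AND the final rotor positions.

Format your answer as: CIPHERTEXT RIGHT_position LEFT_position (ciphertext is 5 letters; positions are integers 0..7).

Answer: EFGFH 2 4

Derivation:
Char 1 ('G'): step: R->6, L=3; G->plug->G->R->F->L->H->refl->E->L'->D->R'->F->plug->E
Char 2 ('H'): step: R->7, L=3; H->plug->H->R->G->L->A->refl->D->L'->C->R'->E->plug->F
Char 3 ('E'): step: R->0, L->4 (L advanced); E->plug->F->R->A->L->E->refl->H->L'->F->R'->G->plug->G
Char 4 ('D'): step: R->1, L=4; D->plug->D->R->C->L->D->refl->A->L'->H->R'->E->plug->F
Char 5 ('G'): step: R->2, L=4; G->plug->G->R->A->L->E->refl->H->L'->F->R'->H->plug->H
Final: ciphertext=EFGFH, RIGHT=2, LEFT=4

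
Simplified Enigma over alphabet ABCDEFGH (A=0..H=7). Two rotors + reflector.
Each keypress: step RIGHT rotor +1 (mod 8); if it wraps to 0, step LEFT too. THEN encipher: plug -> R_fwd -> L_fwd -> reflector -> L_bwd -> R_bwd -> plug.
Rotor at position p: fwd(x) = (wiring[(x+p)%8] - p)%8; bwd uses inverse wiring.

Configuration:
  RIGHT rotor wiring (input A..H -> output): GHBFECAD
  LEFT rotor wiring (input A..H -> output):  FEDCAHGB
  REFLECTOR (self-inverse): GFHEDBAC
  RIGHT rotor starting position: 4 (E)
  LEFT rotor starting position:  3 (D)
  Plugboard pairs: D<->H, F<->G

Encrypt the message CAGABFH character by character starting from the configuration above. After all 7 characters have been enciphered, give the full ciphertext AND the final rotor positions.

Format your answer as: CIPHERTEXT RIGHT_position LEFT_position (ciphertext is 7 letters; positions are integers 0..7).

Char 1 ('C'): step: R->5, L=3; C->plug->C->R->G->L->B->refl->F->L'->B->R'->D->plug->H
Char 2 ('A'): step: R->6, L=3; A->plug->A->R->C->L->E->refl->D->L'->D->R'->E->plug->E
Char 3 ('G'): step: R->7, L=3; G->plug->F->R->F->L->C->refl->H->L'->A->R'->C->plug->C
Char 4 ('A'): step: R->0, L->4 (L advanced); A->plug->A->R->G->L->H->refl->C->L'->C->R'->F->plug->G
Char 5 ('B'): step: R->1, L=4; B->plug->B->R->A->L->E->refl->D->L'->B->R'->E->plug->E
Char 6 ('F'): step: R->2, L=4; F->plug->G->R->E->L->B->refl->F->L'->D->R'->B->plug->B
Char 7 ('H'): step: R->3, L=4; H->plug->D->R->F->L->A->refl->G->L'->H->R'->C->plug->C
Final: ciphertext=HECGEBC, RIGHT=3, LEFT=4

Answer: HECGEBC 3 4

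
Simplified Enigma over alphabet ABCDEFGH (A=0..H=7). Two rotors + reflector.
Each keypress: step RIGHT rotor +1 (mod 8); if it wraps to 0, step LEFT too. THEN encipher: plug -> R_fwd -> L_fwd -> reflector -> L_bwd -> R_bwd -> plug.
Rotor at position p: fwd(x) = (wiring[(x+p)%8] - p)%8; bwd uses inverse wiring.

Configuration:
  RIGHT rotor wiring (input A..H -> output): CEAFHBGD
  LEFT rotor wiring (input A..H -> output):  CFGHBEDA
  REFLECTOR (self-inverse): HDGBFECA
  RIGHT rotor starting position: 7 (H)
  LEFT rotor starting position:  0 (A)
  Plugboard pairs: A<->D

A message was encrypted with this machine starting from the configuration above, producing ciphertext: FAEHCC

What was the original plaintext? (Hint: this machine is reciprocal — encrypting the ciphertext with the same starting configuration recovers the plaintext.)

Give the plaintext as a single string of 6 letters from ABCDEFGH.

Char 1 ('F'): step: R->0, L->1 (L advanced); F->plug->F->R->B->L->F->refl->E->L'->A->R'->C->plug->C
Char 2 ('A'): step: R->1, L=1; A->plug->D->R->G->L->H->refl->A->L'->D->R'->A->plug->D
Char 3 ('E'): step: R->2, L=1; E->plug->E->R->E->L->D->refl->B->L'->H->R'->D->plug->A
Char 4 ('H'): step: R->3, L=1; H->plug->H->R->F->L->C->refl->G->L'->C->R'->A->plug->D
Char 5 ('C'): step: R->4, L=1; C->plug->C->R->C->L->G->refl->C->L'->F->R'->B->plug->B
Char 6 ('C'): step: R->5, L=1; C->plug->C->R->G->L->H->refl->A->L'->D->R'->F->plug->F

Answer: CDADBF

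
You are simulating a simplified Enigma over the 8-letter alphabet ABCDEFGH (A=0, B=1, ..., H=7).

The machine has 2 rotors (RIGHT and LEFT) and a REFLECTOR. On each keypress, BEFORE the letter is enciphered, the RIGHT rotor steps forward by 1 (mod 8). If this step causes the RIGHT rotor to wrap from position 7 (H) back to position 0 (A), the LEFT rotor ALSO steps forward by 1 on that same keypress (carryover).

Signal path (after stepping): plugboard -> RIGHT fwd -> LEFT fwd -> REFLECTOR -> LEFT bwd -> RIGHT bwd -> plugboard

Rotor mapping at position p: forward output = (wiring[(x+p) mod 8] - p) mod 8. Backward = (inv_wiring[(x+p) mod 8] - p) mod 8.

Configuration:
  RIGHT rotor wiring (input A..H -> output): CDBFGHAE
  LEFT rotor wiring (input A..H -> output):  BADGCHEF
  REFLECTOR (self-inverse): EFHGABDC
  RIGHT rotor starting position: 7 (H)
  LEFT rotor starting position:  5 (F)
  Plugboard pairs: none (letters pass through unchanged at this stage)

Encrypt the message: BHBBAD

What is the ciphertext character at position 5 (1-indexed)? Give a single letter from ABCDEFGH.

Char 1 ('B'): step: R->0, L->6 (L advanced); B->plug->B->R->D->L->C->refl->H->L'->B->R'->C->plug->C
Char 2 ('H'): step: R->1, L=6; H->plug->H->R->B->L->H->refl->C->L'->D->R'->G->plug->G
Char 3 ('B'): step: R->2, L=6; B->plug->B->R->D->L->C->refl->H->L'->B->R'->H->plug->H
Char 4 ('B'): step: R->3, L=6; B->plug->B->R->D->L->C->refl->H->L'->B->R'->E->plug->E
Char 5 ('A'): step: R->4, L=6; A->plug->A->R->C->L->D->refl->G->L'->A->R'->D->plug->D

D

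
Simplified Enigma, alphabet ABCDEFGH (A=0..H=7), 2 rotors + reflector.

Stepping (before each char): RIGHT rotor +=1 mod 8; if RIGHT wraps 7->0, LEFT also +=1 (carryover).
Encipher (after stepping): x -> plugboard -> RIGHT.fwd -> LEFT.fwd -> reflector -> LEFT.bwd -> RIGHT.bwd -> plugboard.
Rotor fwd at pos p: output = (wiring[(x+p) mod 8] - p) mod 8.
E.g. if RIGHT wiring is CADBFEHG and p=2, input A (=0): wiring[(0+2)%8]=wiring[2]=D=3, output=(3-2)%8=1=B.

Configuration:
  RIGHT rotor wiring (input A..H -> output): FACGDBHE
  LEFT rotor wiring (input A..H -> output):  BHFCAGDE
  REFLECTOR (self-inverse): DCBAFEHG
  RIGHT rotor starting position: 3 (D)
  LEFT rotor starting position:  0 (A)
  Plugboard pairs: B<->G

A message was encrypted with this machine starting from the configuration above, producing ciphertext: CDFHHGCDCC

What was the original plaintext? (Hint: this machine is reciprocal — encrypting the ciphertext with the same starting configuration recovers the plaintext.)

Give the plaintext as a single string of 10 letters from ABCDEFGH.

Char 1 ('C'): step: R->4, L=0; C->plug->C->R->D->L->C->refl->B->L'->A->R'->D->plug->D
Char 2 ('D'): step: R->5, L=0; D->plug->D->R->A->L->B->refl->C->L'->D->R'->E->plug->E
Char 3 ('F'): step: R->6, L=0; F->plug->F->R->A->L->B->refl->C->L'->D->R'->H->plug->H
Char 4 ('H'): step: R->7, L=0; H->plug->H->R->A->L->B->refl->C->L'->D->R'->D->plug->D
Char 5 ('H'): step: R->0, L->1 (L advanced); H->plug->H->R->E->L->F->refl->E->L'->B->R'->F->plug->F
Char 6 ('G'): step: R->1, L=1; G->plug->B->R->B->L->E->refl->F->L'->E->R'->H->plug->H
Char 7 ('C'): step: R->2, L=1; C->plug->C->R->B->L->E->refl->F->L'->E->R'->B->plug->G
Char 8 ('D'): step: R->3, L=1; D->plug->D->R->E->L->F->refl->E->L'->B->R'->E->plug->E
Char 9 ('C'): step: R->4, L=1; C->plug->C->R->D->L->H->refl->G->L'->A->R'->D->plug->D
Char 10 ('C'): step: R->5, L=1; C->plug->C->R->H->L->A->refl->D->L'->G->R'->H->plug->H

Answer: DEHDFHGEDH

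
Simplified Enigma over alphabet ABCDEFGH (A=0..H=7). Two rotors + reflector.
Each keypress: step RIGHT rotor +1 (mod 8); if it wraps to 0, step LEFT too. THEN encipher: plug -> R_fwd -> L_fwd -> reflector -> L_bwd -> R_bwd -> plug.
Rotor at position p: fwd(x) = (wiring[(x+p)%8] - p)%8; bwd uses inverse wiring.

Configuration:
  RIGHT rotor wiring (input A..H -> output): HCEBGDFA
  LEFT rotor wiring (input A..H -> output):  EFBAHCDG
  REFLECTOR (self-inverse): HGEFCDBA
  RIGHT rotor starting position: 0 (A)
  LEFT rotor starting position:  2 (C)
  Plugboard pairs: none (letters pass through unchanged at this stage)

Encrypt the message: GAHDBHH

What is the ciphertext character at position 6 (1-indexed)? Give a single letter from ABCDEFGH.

Char 1 ('G'): step: R->1, L=2; G->plug->G->R->H->L->D->refl->F->L'->C->R'->E->plug->E
Char 2 ('A'): step: R->2, L=2; A->plug->A->R->C->L->F->refl->D->L'->H->R'->B->plug->B
Char 3 ('H'): step: R->3, L=2; H->plug->H->R->B->L->G->refl->B->L'->E->R'->F->plug->F
Char 4 ('D'): step: R->4, L=2; D->plug->D->R->E->L->B->refl->G->L'->B->R'->C->plug->C
Char 5 ('B'): step: R->5, L=2; B->plug->B->R->A->L->H->refl->A->L'->D->R'->C->plug->C
Char 6 ('H'): step: R->6, L=2; H->plug->H->R->F->L->E->refl->C->L'->G->R'->E->plug->E

E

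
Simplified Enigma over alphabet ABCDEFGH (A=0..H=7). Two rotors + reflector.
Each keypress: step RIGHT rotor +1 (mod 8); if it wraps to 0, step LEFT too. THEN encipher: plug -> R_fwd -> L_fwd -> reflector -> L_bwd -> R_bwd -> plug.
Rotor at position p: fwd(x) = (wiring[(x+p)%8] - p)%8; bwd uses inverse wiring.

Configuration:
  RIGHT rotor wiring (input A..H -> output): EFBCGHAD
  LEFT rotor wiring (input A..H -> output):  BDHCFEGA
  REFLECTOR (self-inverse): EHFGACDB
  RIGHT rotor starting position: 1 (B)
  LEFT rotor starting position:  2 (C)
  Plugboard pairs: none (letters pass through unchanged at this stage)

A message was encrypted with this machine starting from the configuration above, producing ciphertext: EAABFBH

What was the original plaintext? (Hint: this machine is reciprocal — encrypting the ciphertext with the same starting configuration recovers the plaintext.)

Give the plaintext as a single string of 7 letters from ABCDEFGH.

Answer: AHGEHDB

Derivation:
Char 1 ('E'): step: R->2, L=2; E->plug->E->R->G->L->H->refl->B->L'->H->R'->A->plug->A
Char 2 ('A'): step: R->3, L=2; A->plug->A->R->H->L->B->refl->H->L'->G->R'->H->plug->H
Char 3 ('A'): step: R->4, L=2; A->plug->A->R->C->L->D->refl->G->L'->F->R'->G->plug->G
Char 4 ('B'): step: R->5, L=2; B->plug->B->R->D->L->C->refl->F->L'->A->R'->E->plug->E
Char 5 ('F'): step: R->6, L=2; F->plug->F->R->E->L->E->refl->A->L'->B->R'->H->plug->H
Char 6 ('B'): step: R->7, L=2; B->plug->B->R->F->L->G->refl->D->L'->C->R'->D->plug->D
Char 7 ('H'): step: R->0, L->3 (L advanced); H->plug->H->R->D->L->D->refl->G->L'->F->R'->B->plug->B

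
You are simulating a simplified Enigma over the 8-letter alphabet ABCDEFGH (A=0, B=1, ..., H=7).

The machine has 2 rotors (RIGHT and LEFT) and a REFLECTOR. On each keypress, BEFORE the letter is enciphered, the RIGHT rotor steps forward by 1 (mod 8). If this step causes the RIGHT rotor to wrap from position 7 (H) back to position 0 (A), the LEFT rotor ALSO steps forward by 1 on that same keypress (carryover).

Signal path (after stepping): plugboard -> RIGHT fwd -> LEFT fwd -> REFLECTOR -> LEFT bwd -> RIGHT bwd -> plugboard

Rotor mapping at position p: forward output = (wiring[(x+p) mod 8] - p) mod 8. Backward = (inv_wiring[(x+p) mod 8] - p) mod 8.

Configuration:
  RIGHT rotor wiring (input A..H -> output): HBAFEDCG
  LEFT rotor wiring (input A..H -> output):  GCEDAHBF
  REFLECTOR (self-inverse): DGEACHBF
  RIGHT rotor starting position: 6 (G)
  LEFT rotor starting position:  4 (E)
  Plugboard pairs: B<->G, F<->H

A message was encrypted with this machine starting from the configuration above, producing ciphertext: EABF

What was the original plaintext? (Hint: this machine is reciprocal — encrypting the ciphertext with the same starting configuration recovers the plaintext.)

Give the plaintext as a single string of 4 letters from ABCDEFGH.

Char 1 ('E'): step: R->7, L=4; E->plug->E->R->G->L->A->refl->D->L'->B->R'->D->plug->D
Char 2 ('A'): step: R->0, L->5 (L advanced); A->plug->A->R->H->L->D->refl->A->L'->C->R'->G->plug->B
Char 3 ('B'): step: R->1, L=5; B->plug->G->R->F->L->H->refl->F->L'->E->R'->C->plug->C
Char 4 ('F'): step: R->2, L=5; F->plug->H->R->H->L->D->refl->A->L'->C->R'->C->plug->C

Answer: DBCC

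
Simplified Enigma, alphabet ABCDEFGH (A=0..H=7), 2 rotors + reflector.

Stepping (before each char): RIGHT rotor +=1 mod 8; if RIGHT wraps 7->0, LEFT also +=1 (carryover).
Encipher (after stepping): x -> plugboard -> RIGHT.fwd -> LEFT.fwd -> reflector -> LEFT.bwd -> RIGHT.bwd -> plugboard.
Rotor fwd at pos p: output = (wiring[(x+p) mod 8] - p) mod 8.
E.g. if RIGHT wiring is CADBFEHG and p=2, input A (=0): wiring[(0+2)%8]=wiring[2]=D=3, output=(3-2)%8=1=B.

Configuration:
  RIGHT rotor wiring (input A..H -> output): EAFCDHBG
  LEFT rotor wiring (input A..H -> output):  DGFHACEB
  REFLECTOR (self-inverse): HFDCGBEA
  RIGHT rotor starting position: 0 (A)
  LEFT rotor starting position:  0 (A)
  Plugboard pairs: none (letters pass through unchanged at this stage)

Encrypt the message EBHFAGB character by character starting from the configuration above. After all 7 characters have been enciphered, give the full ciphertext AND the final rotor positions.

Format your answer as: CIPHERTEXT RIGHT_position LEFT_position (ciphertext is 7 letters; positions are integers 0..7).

Char 1 ('E'): step: R->1, L=0; E->plug->E->R->G->L->E->refl->G->L'->B->R'->C->plug->C
Char 2 ('B'): step: R->2, L=0; B->plug->B->R->A->L->D->refl->C->L'->F->R'->D->plug->D
Char 3 ('H'): step: R->3, L=0; H->plug->H->R->C->L->F->refl->B->L'->H->R'->A->plug->A
Char 4 ('F'): step: R->4, L=0; F->plug->F->R->E->L->A->refl->H->L'->D->R'->B->plug->B
Char 5 ('A'): step: R->5, L=0; A->plug->A->R->C->L->F->refl->B->L'->H->R'->D->plug->D
Char 6 ('G'): step: R->6, L=0; G->plug->G->R->F->L->C->refl->D->L'->A->R'->B->plug->B
Char 7 ('B'): step: R->7, L=0; B->plug->B->R->F->L->C->refl->D->L'->A->R'->G->plug->G
Final: ciphertext=CDABDBG, RIGHT=7, LEFT=0

Answer: CDABDBG 7 0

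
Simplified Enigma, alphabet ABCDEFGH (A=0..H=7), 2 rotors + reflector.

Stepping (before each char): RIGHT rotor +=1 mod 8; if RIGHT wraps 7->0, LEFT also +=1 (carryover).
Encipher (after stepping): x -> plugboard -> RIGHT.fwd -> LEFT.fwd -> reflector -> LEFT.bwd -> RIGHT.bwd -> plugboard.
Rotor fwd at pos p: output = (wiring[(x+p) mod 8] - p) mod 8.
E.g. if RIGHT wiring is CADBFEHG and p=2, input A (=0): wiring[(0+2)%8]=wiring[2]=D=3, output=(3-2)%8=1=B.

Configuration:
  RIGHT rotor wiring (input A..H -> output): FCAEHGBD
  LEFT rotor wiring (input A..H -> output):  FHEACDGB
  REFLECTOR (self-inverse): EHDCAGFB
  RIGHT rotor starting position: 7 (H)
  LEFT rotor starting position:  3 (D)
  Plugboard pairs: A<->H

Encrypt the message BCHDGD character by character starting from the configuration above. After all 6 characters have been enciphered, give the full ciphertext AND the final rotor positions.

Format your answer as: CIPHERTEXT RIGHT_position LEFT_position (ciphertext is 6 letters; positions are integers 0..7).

Char 1 ('B'): step: R->0, L->4 (L advanced); B->plug->B->R->C->L->C->refl->D->L'->F->R'->A->plug->H
Char 2 ('C'): step: R->1, L=4; C->plug->C->R->D->L->F->refl->G->L'->A->R'->F->plug->F
Char 3 ('H'): step: R->2, L=4; H->plug->A->R->G->L->A->refl->E->L'->H->R'->E->plug->E
Char 4 ('D'): step: R->3, L=4; D->plug->D->R->G->L->A->refl->E->L'->H->R'->G->plug->G
Char 5 ('G'): step: R->4, L=4; G->plug->G->R->E->L->B->refl->H->L'->B->R'->E->plug->E
Char 6 ('D'): step: R->5, L=4; D->plug->D->R->A->L->G->refl->F->L'->D->R'->F->plug->F
Final: ciphertext=HFEGEF, RIGHT=5, LEFT=4

Answer: HFEGEF 5 4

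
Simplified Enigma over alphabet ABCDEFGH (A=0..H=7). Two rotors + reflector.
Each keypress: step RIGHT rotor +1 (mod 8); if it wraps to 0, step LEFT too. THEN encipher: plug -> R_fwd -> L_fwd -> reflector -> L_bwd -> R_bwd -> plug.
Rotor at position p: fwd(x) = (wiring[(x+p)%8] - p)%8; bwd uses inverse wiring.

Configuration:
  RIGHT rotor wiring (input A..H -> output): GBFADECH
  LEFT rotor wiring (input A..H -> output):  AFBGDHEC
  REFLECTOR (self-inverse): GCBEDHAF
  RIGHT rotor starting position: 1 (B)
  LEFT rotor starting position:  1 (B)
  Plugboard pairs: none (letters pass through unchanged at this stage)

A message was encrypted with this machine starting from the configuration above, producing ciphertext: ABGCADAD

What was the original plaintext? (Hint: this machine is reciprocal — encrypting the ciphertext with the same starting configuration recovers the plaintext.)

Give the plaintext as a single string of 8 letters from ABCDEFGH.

Char 1 ('A'): step: R->2, L=1; A->plug->A->R->D->L->C->refl->B->L'->G->R'->B->plug->B
Char 2 ('B'): step: R->3, L=1; B->plug->B->R->A->L->E->refl->D->L'->F->R'->A->plug->A
Char 3 ('G'): step: R->4, L=1; G->plug->G->R->B->L->A->refl->G->L'->E->R'->H->plug->H
Char 4 ('C'): step: R->5, L=1; C->plug->C->R->C->L->F->refl->H->L'->H->R'->A->plug->A
Char 5 ('A'): step: R->6, L=1; A->plug->A->R->E->L->G->refl->A->L'->B->R'->B->plug->B
Char 6 ('D'): step: R->7, L=1; D->plug->D->R->G->L->B->refl->C->L'->D->R'->H->plug->H
Char 7 ('A'): step: R->0, L->2 (L advanced); A->plug->A->R->G->L->G->refl->A->L'->F->R'->C->plug->C
Char 8 ('D'): step: R->1, L=2; D->plug->D->R->C->L->B->refl->C->L'->E->R'->B->plug->B

Answer: BAHABHCB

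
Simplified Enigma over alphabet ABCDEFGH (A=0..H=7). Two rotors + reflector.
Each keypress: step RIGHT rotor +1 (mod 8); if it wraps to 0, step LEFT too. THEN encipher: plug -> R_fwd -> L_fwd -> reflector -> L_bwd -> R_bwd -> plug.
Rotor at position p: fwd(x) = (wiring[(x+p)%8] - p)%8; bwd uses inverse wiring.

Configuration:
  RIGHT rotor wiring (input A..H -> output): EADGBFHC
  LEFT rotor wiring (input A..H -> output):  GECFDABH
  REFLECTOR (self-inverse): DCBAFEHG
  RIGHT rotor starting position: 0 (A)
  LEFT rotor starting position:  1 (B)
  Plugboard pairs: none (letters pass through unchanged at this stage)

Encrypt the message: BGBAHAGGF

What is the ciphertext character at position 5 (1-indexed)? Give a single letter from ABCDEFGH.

Char 1 ('B'): step: R->1, L=1; B->plug->B->R->C->L->E->refl->F->L'->H->R'->A->plug->A
Char 2 ('G'): step: R->2, L=1; G->plug->G->R->C->L->E->refl->F->L'->H->R'->C->plug->C
Char 3 ('B'): step: R->3, L=1; B->plug->B->R->G->L->G->refl->H->L'->E->R'->D->plug->D
Char 4 ('A'): step: R->4, L=1; A->plug->A->R->F->L->A->refl->D->L'->A->R'->E->plug->E
Char 5 ('H'): step: R->5, L=1; H->plug->H->R->E->L->H->refl->G->L'->G->R'->F->plug->F

F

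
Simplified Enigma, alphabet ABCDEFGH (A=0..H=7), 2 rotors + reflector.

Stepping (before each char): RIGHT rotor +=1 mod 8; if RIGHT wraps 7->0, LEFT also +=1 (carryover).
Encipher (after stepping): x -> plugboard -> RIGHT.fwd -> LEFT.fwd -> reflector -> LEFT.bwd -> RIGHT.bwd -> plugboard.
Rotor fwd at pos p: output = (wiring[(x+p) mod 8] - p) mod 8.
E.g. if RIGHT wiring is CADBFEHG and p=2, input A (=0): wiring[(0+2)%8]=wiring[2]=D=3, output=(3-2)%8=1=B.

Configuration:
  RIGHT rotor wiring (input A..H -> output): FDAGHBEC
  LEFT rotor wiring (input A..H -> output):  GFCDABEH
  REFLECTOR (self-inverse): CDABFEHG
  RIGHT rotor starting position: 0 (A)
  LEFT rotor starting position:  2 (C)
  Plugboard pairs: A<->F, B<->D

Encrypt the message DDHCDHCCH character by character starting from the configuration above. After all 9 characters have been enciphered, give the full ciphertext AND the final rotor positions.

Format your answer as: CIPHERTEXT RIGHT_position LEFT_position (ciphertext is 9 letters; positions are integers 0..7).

Answer: GACGGEABG 1 3

Derivation:
Char 1 ('D'): step: R->1, L=2; D->plug->B->R->H->L->D->refl->B->L'->B->R'->G->plug->G
Char 2 ('D'): step: R->2, L=2; D->plug->B->R->E->L->C->refl->A->L'->A->R'->F->plug->A
Char 3 ('H'): step: R->3, L=2; H->plug->H->R->F->L->F->refl->E->L'->G->R'->C->plug->C
Char 4 ('C'): step: R->4, L=2; C->plug->C->R->A->L->A->refl->C->L'->E->R'->G->plug->G
Char 5 ('D'): step: R->5, L=2; D->plug->B->R->H->L->D->refl->B->L'->B->R'->G->plug->G
Char 6 ('H'): step: R->6, L=2; H->plug->H->R->D->L->H->refl->G->L'->C->R'->E->plug->E
Char 7 ('C'): step: R->7, L=2; C->plug->C->R->E->L->C->refl->A->L'->A->R'->F->plug->A
Char 8 ('C'): step: R->0, L->3 (L advanced); C->plug->C->R->A->L->A->refl->C->L'->G->R'->D->plug->B
Char 9 ('H'): step: R->1, L=3; H->plug->H->R->E->L->E->refl->F->L'->B->R'->G->plug->G
Final: ciphertext=GACGGEABG, RIGHT=1, LEFT=3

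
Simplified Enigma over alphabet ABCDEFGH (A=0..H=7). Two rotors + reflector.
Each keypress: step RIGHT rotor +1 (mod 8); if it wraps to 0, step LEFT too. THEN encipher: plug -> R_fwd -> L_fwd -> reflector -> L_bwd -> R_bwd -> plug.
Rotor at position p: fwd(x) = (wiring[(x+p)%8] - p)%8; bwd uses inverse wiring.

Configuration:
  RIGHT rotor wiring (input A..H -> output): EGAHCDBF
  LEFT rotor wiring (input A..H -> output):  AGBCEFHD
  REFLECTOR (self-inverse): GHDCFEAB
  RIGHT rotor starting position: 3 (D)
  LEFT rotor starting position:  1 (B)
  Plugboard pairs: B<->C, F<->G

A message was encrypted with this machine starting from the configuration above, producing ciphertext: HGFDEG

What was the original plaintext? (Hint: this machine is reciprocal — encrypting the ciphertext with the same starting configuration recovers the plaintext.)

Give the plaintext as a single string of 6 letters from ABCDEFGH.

Answer: AADCGA

Derivation:
Char 1 ('H'): step: R->4, L=1; H->plug->H->R->D->L->D->refl->C->L'->G->R'->A->plug->A
Char 2 ('G'): step: R->5, L=1; G->plug->F->R->D->L->D->refl->C->L'->G->R'->A->plug->A
Char 3 ('F'): step: R->6, L=1; F->plug->G->R->E->L->E->refl->F->L'->A->R'->D->plug->D
Char 4 ('D'): step: R->7, L=1; D->plug->D->R->B->L->A->refl->G->L'->F->R'->B->plug->C
Char 5 ('E'): step: R->0, L->2 (L advanced); E->plug->E->R->C->L->C->refl->D->L'->D->R'->F->plug->G
Char 6 ('G'): step: R->1, L=2; G->plug->F->R->A->L->H->refl->B->L'->F->R'->A->plug->A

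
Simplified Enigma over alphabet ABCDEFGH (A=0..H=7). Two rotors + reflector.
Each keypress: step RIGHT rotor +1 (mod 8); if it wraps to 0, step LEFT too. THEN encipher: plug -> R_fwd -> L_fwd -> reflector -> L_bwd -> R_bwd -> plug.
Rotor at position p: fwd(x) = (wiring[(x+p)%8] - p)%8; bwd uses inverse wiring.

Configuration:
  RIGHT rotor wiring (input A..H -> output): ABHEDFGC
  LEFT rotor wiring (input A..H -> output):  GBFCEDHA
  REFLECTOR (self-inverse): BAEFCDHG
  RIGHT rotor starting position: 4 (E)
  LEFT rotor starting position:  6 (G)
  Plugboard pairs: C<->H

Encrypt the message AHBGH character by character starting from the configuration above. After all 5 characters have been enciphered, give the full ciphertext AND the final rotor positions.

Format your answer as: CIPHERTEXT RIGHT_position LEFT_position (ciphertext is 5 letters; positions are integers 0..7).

Char 1 ('A'): step: R->5, L=6; A->plug->A->R->A->L->B->refl->A->L'->C->R'->F->plug->F
Char 2 ('H'): step: R->6, L=6; H->plug->C->R->C->L->A->refl->B->L'->A->R'->A->plug->A
Char 3 ('B'): step: R->7, L=6; B->plug->B->R->B->L->C->refl->E->L'->F->R'->E->plug->E
Char 4 ('G'): step: R->0, L->7 (L advanced); G->plug->G->R->G->L->E->refl->C->L'->C->R'->H->plug->C
Char 5 ('H'): step: R->1, L=7; H->plug->C->R->D->L->G->refl->H->L'->B->R'->G->plug->G
Final: ciphertext=FAECG, RIGHT=1, LEFT=7

Answer: FAECG 1 7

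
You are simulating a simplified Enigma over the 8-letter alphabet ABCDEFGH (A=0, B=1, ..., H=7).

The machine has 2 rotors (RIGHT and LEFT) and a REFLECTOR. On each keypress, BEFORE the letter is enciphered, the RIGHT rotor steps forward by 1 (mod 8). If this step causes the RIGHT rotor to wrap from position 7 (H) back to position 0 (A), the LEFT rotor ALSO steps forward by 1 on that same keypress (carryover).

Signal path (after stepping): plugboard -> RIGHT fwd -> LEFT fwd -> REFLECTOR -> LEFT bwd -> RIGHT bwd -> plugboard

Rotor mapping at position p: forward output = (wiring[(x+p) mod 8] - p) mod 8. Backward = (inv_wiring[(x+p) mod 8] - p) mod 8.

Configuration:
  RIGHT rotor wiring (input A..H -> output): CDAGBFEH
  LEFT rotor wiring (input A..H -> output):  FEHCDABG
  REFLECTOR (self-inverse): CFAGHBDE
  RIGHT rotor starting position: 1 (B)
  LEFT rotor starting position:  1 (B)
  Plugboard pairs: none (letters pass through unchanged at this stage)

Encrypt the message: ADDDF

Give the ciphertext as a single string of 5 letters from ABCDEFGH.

Answer: EGAFB

Derivation:
Char 1 ('A'): step: R->2, L=1; A->plug->A->R->G->L->F->refl->B->L'->C->R'->E->plug->E
Char 2 ('D'): step: R->3, L=1; D->plug->D->R->B->L->G->refl->D->L'->A->R'->G->plug->G
Char 3 ('D'): step: R->4, L=1; D->plug->D->R->D->L->C->refl->A->L'->F->R'->A->plug->A
Char 4 ('D'): step: R->5, L=1; D->plug->D->R->F->L->A->refl->C->L'->D->R'->F->plug->F
Char 5 ('F'): step: R->6, L=1; F->plug->F->R->A->L->D->refl->G->L'->B->R'->B->plug->B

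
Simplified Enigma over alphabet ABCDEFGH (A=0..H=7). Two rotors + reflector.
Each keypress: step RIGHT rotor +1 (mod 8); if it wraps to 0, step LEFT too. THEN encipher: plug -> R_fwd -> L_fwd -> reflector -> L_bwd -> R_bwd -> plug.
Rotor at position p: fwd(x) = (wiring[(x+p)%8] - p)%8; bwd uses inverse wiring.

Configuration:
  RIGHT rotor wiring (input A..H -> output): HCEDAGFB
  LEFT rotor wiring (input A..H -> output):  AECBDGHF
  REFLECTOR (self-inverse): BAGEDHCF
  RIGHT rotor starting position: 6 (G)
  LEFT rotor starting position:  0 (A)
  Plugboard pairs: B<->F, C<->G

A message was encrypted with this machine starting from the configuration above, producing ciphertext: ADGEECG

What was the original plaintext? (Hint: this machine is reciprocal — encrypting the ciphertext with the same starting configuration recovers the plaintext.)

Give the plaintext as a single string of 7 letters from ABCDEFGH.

Answer: DCACABB

Derivation:
Char 1 ('A'): step: R->7, L=0; A->plug->A->R->C->L->C->refl->G->L'->F->R'->D->plug->D
Char 2 ('D'): step: R->0, L->1 (L advanced); D->plug->D->R->D->L->C->refl->G->L'->F->R'->G->plug->C
Char 3 ('G'): step: R->1, L=1; G->plug->C->R->C->L->A->refl->B->L'->B->R'->A->plug->A
Char 4 ('E'): step: R->2, L=1; E->plug->E->R->D->L->C->refl->G->L'->F->R'->G->plug->C
Char 5 ('E'): step: R->3, L=1; E->plug->E->R->G->L->E->refl->D->L'->A->R'->A->plug->A
Char 6 ('C'): step: R->4, L=1; C->plug->G->R->A->L->D->refl->E->L'->G->R'->F->plug->B
Char 7 ('G'): step: R->5, L=1; G->plug->C->R->E->L->F->refl->H->L'->H->R'->F->plug->B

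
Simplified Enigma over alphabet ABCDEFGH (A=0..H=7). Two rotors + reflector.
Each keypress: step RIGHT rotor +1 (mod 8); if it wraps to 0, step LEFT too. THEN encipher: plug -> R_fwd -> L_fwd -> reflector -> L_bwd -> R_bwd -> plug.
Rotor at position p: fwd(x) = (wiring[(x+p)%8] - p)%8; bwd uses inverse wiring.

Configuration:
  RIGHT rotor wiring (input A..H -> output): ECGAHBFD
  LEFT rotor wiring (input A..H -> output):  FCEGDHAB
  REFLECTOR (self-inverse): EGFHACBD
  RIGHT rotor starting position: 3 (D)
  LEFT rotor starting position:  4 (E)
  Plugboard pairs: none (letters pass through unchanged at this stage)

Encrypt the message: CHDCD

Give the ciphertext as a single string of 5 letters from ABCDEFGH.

Answer: ECBDA

Derivation:
Char 1 ('C'): step: R->4, L=4; C->plug->C->R->B->L->D->refl->H->L'->A->R'->E->plug->E
Char 2 ('H'): step: R->5, L=4; H->plug->H->R->C->L->E->refl->A->L'->G->R'->C->plug->C
Char 3 ('D'): step: R->6, L=4; D->plug->D->R->E->L->B->refl->G->L'->F->R'->B->plug->B
Char 4 ('C'): step: R->7, L=4; C->plug->C->R->D->L->F->refl->C->L'->H->R'->D->plug->D
Char 5 ('D'): step: R->0, L->5 (L advanced); D->plug->D->R->A->L->C->refl->F->L'->E->R'->A->plug->A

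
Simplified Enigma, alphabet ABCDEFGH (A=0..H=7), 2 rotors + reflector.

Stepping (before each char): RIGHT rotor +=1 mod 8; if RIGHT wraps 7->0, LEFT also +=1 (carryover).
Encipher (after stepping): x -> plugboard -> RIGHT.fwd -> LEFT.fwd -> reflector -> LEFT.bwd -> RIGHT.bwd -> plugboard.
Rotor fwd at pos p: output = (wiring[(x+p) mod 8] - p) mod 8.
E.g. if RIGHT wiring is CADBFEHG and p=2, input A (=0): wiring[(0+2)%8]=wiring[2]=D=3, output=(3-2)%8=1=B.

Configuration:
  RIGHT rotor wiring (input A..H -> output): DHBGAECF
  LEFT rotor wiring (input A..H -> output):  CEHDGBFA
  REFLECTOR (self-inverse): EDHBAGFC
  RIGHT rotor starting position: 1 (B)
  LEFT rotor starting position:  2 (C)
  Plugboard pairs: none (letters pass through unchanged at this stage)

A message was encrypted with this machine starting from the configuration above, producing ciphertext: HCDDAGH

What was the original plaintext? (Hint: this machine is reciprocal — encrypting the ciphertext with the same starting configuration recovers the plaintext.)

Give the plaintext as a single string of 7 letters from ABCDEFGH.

Char 1 ('H'): step: R->2, L=2; H->plug->H->R->F->L->G->refl->F->L'->A->R'->E->plug->E
Char 2 ('C'): step: R->3, L=2; C->plug->C->R->B->L->B->refl->D->L'->E->R'->G->plug->G
Char 3 ('D'): step: R->4, L=2; D->plug->D->R->B->L->B->refl->D->L'->E->R'->A->plug->A
Char 4 ('D'): step: R->5, L=2; D->plug->D->R->G->L->A->refl->E->L'->C->R'->E->plug->E
Char 5 ('A'): step: R->6, L=2; A->plug->A->R->E->L->D->refl->B->L'->B->R'->D->plug->D
Char 6 ('G'): step: R->7, L=2; G->plug->G->R->F->L->G->refl->F->L'->A->R'->C->plug->C
Char 7 ('H'): step: R->0, L->3 (L advanced); H->plug->H->R->F->L->H->refl->C->L'->D->R'->A->plug->A

Answer: EGAEDCA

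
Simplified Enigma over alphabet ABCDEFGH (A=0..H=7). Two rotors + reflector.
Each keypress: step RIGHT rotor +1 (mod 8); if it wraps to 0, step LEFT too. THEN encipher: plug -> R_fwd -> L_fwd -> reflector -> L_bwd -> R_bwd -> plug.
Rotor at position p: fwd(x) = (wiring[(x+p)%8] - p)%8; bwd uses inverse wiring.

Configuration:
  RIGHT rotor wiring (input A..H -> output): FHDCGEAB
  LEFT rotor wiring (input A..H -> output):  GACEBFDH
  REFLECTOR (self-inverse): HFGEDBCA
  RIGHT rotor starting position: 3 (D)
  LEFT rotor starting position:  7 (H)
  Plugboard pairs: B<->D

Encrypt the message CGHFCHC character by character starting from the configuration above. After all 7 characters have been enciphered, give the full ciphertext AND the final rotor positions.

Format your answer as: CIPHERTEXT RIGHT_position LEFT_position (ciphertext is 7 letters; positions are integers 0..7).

Char 1 ('C'): step: R->4, L=7; C->plug->C->R->E->L->F->refl->B->L'->C->R'->A->plug->A
Char 2 ('G'): step: R->5, L=7; G->plug->G->R->F->L->C->refl->G->L'->G->R'->F->plug->F
Char 3 ('H'): step: R->6, L=7; H->plug->H->R->G->L->G->refl->C->L'->F->R'->E->plug->E
Char 4 ('F'): step: R->7, L=7; F->plug->F->R->H->L->E->refl->D->L'->D->R'->E->plug->E
Char 5 ('C'): step: R->0, L->0 (L advanced); C->plug->C->R->D->L->E->refl->D->L'->G->R'->E->plug->E
Char 6 ('H'): step: R->1, L=0; H->plug->H->R->E->L->B->refl->F->L'->F->R'->D->plug->B
Char 7 ('C'): step: R->2, L=0; C->plug->C->R->E->L->B->refl->F->L'->F->R'->H->plug->H
Final: ciphertext=AFEEEBH, RIGHT=2, LEFT=0

Answer: AFEEEBH 2 0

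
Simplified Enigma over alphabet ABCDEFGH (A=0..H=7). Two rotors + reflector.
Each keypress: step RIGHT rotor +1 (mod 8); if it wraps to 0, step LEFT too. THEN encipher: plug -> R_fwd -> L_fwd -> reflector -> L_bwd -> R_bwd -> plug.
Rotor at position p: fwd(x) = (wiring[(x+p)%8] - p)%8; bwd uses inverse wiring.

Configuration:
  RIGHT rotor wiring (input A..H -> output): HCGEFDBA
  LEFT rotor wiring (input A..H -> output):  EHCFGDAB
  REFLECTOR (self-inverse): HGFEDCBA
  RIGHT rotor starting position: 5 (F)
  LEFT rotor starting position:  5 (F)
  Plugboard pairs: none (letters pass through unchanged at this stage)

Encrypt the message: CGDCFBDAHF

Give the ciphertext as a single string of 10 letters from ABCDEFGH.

Char 1 ('C'): step: R->6, L=5; C->plug->C->R->B->L->D->refl->E->L'->C->R'->B->plug->B
Char 2 ('G'): step: R->7, L=5; G->plug->G->R->E->L->C->refl->F->L'->F->R'->E->plug->E
Char 3 ('D'): step: R->0, L->6 (L advanced); D->plug->D->R->E->L->E->refl->D->L'->B->R'->G->plug->G
Char 4 ('C'): step: R->1, L=6; C->plug->C->R->D->L->B->refl->G->L'->C->R'->E->plug->E
Char 5 ('F'): step: R->2, L=6; F->plug->F->R->G->L->A->refl->H->L'->F->R'->G->plug->G
Char 6 ('B'): step: R->3, L=6; B->plug->B->R->C->L->G->refl->B->L'->D->R'->H->plug->H
Char 7 ('D'): step: R->4, L=6; D->plug->D->R->E->L->E->refl->D->L'->B->R'->A->plug->A
Char 8 ('A'): step: R->5, L=6; A->plug->A->R->G->L->A->refl->H->L'->F->R'->E->plug->E
Char 9 ('H'): step: R->6, L=6; H->plug->H->R->F->L->H->refl->A->L'->G->R'->F->plug->F
Char 10 ('F'): step: R->7, L=6; F->plug->F->R->G->L->A->refl->H->L'->F->R'->E->plug->E

Answer: BEGEGHAEFE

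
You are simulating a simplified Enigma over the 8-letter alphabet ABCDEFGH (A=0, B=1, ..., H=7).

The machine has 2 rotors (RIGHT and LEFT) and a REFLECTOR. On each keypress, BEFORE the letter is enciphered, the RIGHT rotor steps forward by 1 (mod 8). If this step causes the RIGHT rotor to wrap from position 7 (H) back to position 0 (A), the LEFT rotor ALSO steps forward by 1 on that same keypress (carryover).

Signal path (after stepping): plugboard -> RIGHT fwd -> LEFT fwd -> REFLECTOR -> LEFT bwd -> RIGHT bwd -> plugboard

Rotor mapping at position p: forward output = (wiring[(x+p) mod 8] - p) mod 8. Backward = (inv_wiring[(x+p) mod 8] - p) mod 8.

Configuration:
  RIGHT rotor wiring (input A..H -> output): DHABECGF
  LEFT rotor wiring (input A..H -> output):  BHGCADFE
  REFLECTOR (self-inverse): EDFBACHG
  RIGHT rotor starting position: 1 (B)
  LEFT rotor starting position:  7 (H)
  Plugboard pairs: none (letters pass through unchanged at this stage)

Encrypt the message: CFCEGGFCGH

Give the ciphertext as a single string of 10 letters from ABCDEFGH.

Answer: ABBDEHDFCF

Derivation:
Char 1 ('C'): step: R->2, L=7; C->plug->C->R->C->L->A->refl->E->L'->G->R'->A->plug->A
Char 2 ('F'): step: R->3, L=7; F->plug->F->R->A->L->F->refl->C->L'->B->R'->B->plug->B
Char 3 ('C'): step: R->4, L=7; C->plug->C->R->C->L->A->refl->E->L'->G->R'->B->plug->B
Char 4 ('E'): step: R->5, L=7; E->plug->E->R->C->L->A->refl->E->L'->G->R'->D->plug->D
Char 5 ('G'): step: R->6, L=7; G->plug->G->R->G->L->E->refl->A->L'->C->R'->E->plug->E
Char 6 ('G'): step: R->7, L=7; G->plug->G->R->D->L->H->refl->G->L'->H->R'->H->plug->H
Char 7 ('F'): step: R->0, L->0 (L advanced); F->plug->F->R->C->L->G->refl->H->L'->B->R'->D->plug->D
Char 8 ('C'): step: R->1, L=0; C->plug->C->R->A->L->B->refl->D->L'->F->R'->F->plug->F
Char 9 ('G'): step: R->2, L=0; G->plug->G->R->B->L->H->refl->G->L'->C->R'->C->plug->C
Char 10 ('H'): step: R->3, L=0; H->plug->H->R->F->L->D->refl->B->L'->A->R'->F->plug->F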